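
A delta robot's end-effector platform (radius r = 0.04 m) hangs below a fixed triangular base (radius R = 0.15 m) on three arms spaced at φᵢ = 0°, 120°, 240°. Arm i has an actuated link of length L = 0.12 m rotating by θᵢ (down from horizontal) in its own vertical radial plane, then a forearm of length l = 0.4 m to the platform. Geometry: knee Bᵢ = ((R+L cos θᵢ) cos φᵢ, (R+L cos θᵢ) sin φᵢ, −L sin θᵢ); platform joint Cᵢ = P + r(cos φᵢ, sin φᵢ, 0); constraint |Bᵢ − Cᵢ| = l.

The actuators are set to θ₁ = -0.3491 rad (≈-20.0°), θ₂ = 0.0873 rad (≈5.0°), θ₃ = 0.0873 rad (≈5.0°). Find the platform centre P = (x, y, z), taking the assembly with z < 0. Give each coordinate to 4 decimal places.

O1 = (0.2228·cos0.0°, 0.2228·sin0.0°, 0.0410) = (0.2228, 0.0000, 0.0410)
O2 = (0.2295·cos120.0°, 0.2295·sin120.0°, -0.0105) = (-0.1148, 0.1988, -0.0105)
O3 = (0.2295·cos240.0°, 0.2295·sin240.0°, -0.0105) = (-0.1148, -0.1988, -0.0105)
subtract pairs → two planes through P
plane₁₂: -0.6751x+0.3976y+-0.1030z = 0.0015
Cramer: x(z) = -0.0022-0.1526z;  y(z) = 0.0000+0.0000z
quadratic in z: (1.0233)z²+(-0.0134)z+(-0.1077)=0, √Δ=0.6641 → z ∈ {-0.3179, 0.3311}; z = -0.3179 (taking z<0)
x = 0.0463, y = 0.0000

(0.0463, 0.0000, -0.3179)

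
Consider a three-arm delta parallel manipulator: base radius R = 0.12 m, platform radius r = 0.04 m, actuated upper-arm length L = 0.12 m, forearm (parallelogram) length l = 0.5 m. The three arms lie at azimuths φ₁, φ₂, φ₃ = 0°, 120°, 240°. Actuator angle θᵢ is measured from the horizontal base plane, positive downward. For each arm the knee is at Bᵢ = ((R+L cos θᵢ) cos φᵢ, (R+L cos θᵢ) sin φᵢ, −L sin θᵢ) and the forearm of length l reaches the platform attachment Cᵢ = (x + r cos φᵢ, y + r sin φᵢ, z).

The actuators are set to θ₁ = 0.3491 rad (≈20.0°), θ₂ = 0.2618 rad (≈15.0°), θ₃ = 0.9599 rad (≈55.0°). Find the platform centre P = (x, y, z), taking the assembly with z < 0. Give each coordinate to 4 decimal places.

(0.0581, 0.1308, -0.5045)

centre 1 = (0.1928·cos0.0°, 0.1928·sin0.0°, -0.0410) = (0.1928, 0.0000, -0.0410)
φ2=120.0°: virtual centre (-0.0980, 0.1697, -0.0311), radius l
φ3=240.0°: virtual centre (-0.0744, -0.1289, -0.0983), radius l
|centre ₂|²−|centre ₁|² = 0.0005;  |centre ₃|²−|centre ₁|² = -0.0070
[-0.5814 0.3393 0.0200]·P = 0.0005;  [-0.5344 -0.2578 -0.1145]·P = -0.0070
Cramer: x(z) = 0.0068-0.1018z;  y(z) = 0.0132-0.2332z
sphere 1 gives Az²+Bz+C=0 with A=1.0648, B=0.1138, C=-0.2136;  B²−4AC=0.9225;  roots -0.5045, 0.3976;  negative root z = -0.5045
x = 0.0581, y = 0.1308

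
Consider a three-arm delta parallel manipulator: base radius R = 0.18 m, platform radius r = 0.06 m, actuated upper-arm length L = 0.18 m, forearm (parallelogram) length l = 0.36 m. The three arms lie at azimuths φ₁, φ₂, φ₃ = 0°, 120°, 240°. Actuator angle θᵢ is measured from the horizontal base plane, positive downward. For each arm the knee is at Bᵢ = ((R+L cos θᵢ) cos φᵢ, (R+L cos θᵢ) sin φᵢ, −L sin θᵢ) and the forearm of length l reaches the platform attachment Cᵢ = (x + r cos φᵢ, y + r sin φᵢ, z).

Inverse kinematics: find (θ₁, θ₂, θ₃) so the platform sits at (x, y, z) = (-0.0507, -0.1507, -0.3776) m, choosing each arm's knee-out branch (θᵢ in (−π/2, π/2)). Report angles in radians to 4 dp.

θ₁ = 1.1345, θ₂ = 1.3088, θ₃ = 0.2618

φ1=0.0° → target in arm frame (-0.0507, -0.1507)
  A=0.1707, B=-0.3776, C=(l²−L²−A²−y'²−z²)/(2L)=-0.2701
  √(A²+B²)=0.4144;  θ1 = -1.1462+2.2807 ≈ 1.1345
arm 2 (φ=120.0°): x'=-0.1052, y'=0.1193
  A=0.2252, B=-0.3776, C=(l²−L²−A²−y'²−z²)/(2L)=-0.3064
  θ2 = atan2(B,A) + arccos(C/0.4396) = 1.3088
rotate P by −φ3: (0.1559, 0.0314, -0.3776)
  A cos θ + B sin θ = C:  -0.0359·cos θ + -0.3776·sin θ = -0.1324
  γ=atan2(-0.3776,-0.0359)=-1.6655;  ψ=arccos(-0.3490)=1.9273;  θ3=γ+ψ≈0.2618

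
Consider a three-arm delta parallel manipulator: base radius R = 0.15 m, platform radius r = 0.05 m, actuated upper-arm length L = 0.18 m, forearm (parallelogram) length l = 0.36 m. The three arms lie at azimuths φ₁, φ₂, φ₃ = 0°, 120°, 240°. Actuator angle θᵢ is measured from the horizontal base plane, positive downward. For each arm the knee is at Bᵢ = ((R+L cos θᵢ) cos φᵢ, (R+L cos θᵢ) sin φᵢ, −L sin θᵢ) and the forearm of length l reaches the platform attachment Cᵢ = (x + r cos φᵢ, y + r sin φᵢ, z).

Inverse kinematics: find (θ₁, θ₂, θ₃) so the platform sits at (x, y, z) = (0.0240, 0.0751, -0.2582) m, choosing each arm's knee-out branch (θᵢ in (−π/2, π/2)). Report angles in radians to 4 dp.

arm 1 (φ=0.0°): x'=0.0240, y'=0.0751
  A cos θ + B sin θ = C:  0.0760·cos θ + -0.2582·sin θ = 0.0531
  γ=atan2(-0.2582,0.0760)=-1.2845;  ψ=arccos(0.1973)=1.3722;  θ1=γ+ψ≈0.0877
φ2=120.0° → target in arm frame (0.0530, -0.0583)
  A cos θ + B sin θ = C:  0.0470·cos θ + -0.2582·sin θ = 0.0692
  θ2 = atan2(B,A) + arccos(C/0.2624) = -0.0871
arm 3 (φ=240.0°): x'=-0.0770, y'=-0.0168
  e−x'=0.1770;  (l²−L²−(e−x')²−y'²−z²)/2L = -0.0030
  √(A²+B²)=0.3131;  θ3 = -0.9698+1.5805 ≈ 0.6107

θ₁ = 0.0877, θ₂ = -0.0871, θ₃ = 0.6107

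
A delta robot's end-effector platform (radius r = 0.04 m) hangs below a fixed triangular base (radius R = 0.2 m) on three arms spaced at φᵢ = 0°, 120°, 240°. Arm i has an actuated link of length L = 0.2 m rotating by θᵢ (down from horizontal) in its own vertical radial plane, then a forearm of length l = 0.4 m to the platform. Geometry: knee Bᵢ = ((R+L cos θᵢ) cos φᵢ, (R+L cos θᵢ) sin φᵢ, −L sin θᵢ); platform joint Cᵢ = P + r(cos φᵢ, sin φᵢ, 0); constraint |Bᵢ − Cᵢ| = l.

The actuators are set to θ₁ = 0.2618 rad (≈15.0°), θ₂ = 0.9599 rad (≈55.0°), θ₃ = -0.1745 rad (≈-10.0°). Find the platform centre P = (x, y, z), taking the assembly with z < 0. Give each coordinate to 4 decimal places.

O1 = (0.3532·cos0.0°, 0.3532·sin0.0°, -0.0518) = (0.3532, 0.0000, -0.0518)
arm 2 at φ=120.0°: (R−r)+L cos θ2 = 0.2747;  O2 = (-0.1374, 0.2379, -0.1638)
arm 3 at φ=240.0°: (R−r)+L cos θ3 = 0.3570;  O3 = (-0.1785, -0.3091, 0.0347)
|O₂|²−|O₁|² = -0.0251;  |O₃|²−|O₁|² = 0.0012
linear system: -0.9811x+0.4758y = -0.0251−-0.2241z; -1.0633x+-0.6183y = 0.0012−0.1730z
det = 1.1126;  x = 0.0134+-0.0506z,  y = -0.0251+0.3667z
quadratic in z: (1.1371)z²+(0.1195)z+(-0.0413)=0, √Δ=0.4494 → z ∈ {-0.2502, 0.1451}; z = -0.2502 (taking z<0)
x = 0.0261, y = -0.1168

(0.0261, -0.1168, -0.2502)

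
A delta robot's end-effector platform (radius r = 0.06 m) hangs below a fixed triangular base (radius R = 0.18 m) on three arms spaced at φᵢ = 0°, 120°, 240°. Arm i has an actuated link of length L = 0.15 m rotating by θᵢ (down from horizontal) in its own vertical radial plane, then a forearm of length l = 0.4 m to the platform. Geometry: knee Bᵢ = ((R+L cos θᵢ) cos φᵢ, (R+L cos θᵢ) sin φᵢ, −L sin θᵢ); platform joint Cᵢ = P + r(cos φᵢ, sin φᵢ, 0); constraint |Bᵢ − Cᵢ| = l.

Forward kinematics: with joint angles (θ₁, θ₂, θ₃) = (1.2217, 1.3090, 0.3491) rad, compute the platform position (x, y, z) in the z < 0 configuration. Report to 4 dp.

(-0.0624, -0.1370, -0.4353)

arm 1 at φ=0.0°: ρ1 = 0.1713;  O1 = (0.1713, 0.0000, -0.1410)
φ2=120.0°: virtual centre (-0.0794, 0.1375, -0.1449), radius l
O3 = (0.2610·cos240.0°, 0.2610·sin240.0°, -0.0513) = (-0.1305, -0.2260, -0.0513)
subtract pairs → two planes through P
plane₁₂: -0.5014x+0.2751y+-0.0079z = -0.0030
det = 0.3927;  x = -0.0116+0.1165z,  y = -0.0321+0.2410z
quadratic in z: (1.0717)z²+(0.2238)z+(-0.1056)=0, √Δ=0.7092 → z ∈ {-0.4353, 0.2265}; z = -0.4353 (taking z<0)
x = -0.0624, y = -0.1370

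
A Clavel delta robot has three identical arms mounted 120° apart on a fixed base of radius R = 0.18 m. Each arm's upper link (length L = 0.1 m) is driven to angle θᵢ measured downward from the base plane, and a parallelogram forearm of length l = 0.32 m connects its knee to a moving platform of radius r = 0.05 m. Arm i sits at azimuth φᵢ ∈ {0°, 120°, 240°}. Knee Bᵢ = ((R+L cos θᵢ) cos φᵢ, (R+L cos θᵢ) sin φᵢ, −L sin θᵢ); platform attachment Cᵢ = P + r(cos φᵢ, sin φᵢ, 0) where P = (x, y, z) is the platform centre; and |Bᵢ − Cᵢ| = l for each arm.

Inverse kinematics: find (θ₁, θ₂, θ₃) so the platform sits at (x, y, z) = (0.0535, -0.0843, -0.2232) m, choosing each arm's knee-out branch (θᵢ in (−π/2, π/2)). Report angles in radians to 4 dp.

φ1=0.0° → target in arm frame (0.0535, -0.0843)
  A cos θ + B sin θ = C:  0.0765·cos θ + -0.2232·sin θ = 0.1481
  √(A²+B²)=0.2359;  θ1 = -1.2406+0.8921 ≈ -0.3485
φ2=120.0° → target in arm frame (-0.0998, -0.0042)
  A=0.2298, B=-0.2232, C=(l²−L²−A²−y'²−z²)/(2L)=-0.0511
  θ2 = atan2(B,A) + arccos(C/0.3203) = 0.9601
arm 3 (φ=240.0°): x'=0.0463, y'=0.0885
  A=0.0837, B=-0.2232, C=(l²−L²−A²−y'²−z²)/(2L)=0.1387
  θ3 = atan2(B,A) + arccos(C/0.2384) = -0.2620

θ₁ = -0.3485, θ₂ = 0.9601, θ₃ = -0.2620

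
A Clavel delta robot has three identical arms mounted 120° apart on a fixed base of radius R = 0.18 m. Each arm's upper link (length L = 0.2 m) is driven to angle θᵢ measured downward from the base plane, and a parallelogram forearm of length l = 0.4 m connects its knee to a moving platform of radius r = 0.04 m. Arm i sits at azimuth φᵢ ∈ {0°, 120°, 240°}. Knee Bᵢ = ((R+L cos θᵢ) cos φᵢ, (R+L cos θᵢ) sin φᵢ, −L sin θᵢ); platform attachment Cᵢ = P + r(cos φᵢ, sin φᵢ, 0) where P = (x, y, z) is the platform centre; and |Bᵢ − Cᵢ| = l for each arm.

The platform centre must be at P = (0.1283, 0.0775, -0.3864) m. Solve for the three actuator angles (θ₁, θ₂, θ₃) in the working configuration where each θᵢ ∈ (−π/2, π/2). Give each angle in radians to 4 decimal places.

θ₁ = 0.2616, θ₂ = 0.7855, θ₃ = 1.2217

arm 1 (φ=0.0°): x'=0.1283, y'=0.0775
  A cos θ + B sin θ = C:  0.0117·cos θ + -0.3864·sin θ = -0.0886
  √(A²+B²)=0.3866;  θ1 = -1.5405+1.8021 ≈ 0.2616
rotate P by −φ2: (0.0030, -0.1499, -0.3864)
  A=0.1370, B=-0.3864, C=(l²−L²−A²−y'²−z²)/(2L)=-0.1764
  θ2 = atan2(B,A) + arccos(C/0.4100) = 0.7855
φ3=240.0° → target in arm frame (-0.1313, 0.0724)
  e−x'=0.2713;  (l²−L²−(e−x')²−y'²−z²)/2L = -0.2703
  √(A²+B²)=0.4721;  θ3 = -0.9587+2.1804 ≈ 1.2217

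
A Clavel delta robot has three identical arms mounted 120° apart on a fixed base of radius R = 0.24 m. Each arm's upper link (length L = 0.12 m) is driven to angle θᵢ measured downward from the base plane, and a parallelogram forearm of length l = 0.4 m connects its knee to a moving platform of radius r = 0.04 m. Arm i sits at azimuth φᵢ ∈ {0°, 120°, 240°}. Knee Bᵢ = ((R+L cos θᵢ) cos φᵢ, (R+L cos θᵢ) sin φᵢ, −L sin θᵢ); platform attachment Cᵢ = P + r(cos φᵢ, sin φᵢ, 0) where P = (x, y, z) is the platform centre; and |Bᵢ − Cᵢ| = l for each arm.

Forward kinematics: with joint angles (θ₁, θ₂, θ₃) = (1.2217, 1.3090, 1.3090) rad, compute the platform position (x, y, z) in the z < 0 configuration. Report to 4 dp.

centre 1 = (0.2410·cos0.0°, 0.2410·sin0.0°, -0.1128) = (0.2410, 0.0000, -0.1128)
centre 2 = (0.2311·cos120.0°, 0.2311·sin120.0°, -0.1159) = (-0.1155, 0.2001, -0.1159)
arm 3 at φ=240.0°: e+L cos θ3 = 0.2311;  centre 3 = (-0.1155, -0.2001, -0.1159)
eliminate P² terms by subtracting sphere 1 from 2 and 3
linear system: -0.7131x+0.4002y = -0.0040−-0.0063z; -0.7131x+-0.4002y = -0.0040−-0.0063z
det = 0.5708;  x = 0.0056+-0.0088z,  y = 0.0000+0.0000z
quadratic in z: (1.0001)z²+(0.2297)z+(-0.0919)=0, √Δ=0.6482 → z ∈ {-0.4389, 0.2093}; z = -0.4389 (taking z<0)
x = 0.0095, y = 0.0000

(0.0095, 0.0000, -0.4389)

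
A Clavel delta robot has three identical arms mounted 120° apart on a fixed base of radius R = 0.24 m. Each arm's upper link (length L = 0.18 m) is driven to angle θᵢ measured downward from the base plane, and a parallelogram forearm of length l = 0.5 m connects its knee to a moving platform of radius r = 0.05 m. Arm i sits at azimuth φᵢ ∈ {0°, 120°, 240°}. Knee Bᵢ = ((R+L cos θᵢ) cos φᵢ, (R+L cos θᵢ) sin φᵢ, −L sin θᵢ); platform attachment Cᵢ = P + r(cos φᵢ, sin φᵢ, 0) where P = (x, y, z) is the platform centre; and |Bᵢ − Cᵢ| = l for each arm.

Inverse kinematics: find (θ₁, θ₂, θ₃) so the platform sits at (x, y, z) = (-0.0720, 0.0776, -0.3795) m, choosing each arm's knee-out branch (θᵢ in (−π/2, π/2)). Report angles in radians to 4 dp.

θ₁ = 0.6108, θ₂ = -0.2614, θ₃ = 0.4364

arm 1 (φ=0.0°): x'=-0.0720, y'=0.0776
  A cos θ + B sin θ = C:  0.2620·cos θ + -0.3795·sin θ = -0.0030
  √(A²+B²)=0.4612;  θ1 = -0.9666+1.5773 ≈ 0.6108
φ2=120.0° → target in arm frame (0.1032, 0.0236)
  e−x'=0.0868;  (l²−L²−(e−x')²−y'²−z²)/2L = 0.1819
  θ2 = atan2(B,A) + arccos(C/0.3893) = -0.2614
arm 3 (φ=240.0°): x'=-0.0312, y'=-0.1012
  e−x'=0.2212;  (l²−L²−(e−x')²−y'²−z²)/2L = 0.0400
  √(A²+B²)=0.4393;  θ3 = -1.0431+1.4795 ≈ 0.4364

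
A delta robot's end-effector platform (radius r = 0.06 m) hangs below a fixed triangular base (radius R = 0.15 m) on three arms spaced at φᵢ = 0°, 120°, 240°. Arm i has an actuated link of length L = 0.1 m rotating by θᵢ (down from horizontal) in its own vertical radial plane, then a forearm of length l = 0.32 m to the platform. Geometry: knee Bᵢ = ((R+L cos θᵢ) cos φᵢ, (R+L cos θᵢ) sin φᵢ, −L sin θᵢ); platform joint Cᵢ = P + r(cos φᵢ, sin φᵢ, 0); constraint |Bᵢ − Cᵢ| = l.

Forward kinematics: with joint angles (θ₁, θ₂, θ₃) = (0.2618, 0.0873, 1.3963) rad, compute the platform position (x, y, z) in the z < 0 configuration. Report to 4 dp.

(0.0625, 0.1387, -0.2862)

centre 1 = (0.1866·cos0.0°, 0.1866·sin0.0°, -0.0259) = (0.1866, 0.0000, -0.0259)
centre 2 = (0.1896·cos120.0°, 0.1896·sin120.0°, -0.0087) = (-0.0948, 0.1642, -0.0087)
centre 3 = (0.1074·cos240.0°, 0.1074·sin240.0°, -0.0985) = (-0.0537, -0.0930, -0.0985)
subtract pairs → two planes through P
plane₁₂: -0.5628x+0.3284y+0.0343z = 0.0005
Cramer: x(z) = 0.0175-0.1574z;  y(z) = 0.0316-0.3742z
into |P−centre ₁|² = l²: 1.1648z² + 0.0814z + -0.0721 = 0;  Δ = 0.3427;  z = -0.2862 or 0.2164 → z<0 root = -0.2862
x = 0.0625, y = 0.1387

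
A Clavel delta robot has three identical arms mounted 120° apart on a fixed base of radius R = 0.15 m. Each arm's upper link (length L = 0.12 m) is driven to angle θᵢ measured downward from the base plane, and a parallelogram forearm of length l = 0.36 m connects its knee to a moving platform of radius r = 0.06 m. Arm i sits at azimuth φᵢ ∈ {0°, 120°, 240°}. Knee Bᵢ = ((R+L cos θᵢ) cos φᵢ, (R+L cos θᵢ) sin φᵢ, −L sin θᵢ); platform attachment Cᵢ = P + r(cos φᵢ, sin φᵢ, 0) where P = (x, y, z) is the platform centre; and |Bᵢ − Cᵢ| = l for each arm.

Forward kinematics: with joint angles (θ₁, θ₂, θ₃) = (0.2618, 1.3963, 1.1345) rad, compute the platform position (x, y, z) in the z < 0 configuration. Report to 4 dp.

arm 1 at φ=0.0°: ρ1 = 0.2059;  centre 1 = (0.2059, 0.0000, -0.0311)
centre 2 = (0.1108·cos120.0°, 0.1108·sin120.0°, -0.1182) = (-0.0554, 0.0960, -0.1182)
arm 3 at φ=240.0°: ρ3 = 0.1407;  centre 3 = (-0.0704, -0.1219, -0.1088)
eliminate P² terms by subtracting sphere 1 from 2 and 3
[-0.5227 0.1920 -0.1742]·P = -0.0171;  [-0.5525 -0.2437 -0.1554]·P = -0.0117
Cramer: x(z) = 0.0275-0.3097z;  y(z) = -0.0142+0.0645z
sphere 1 gives Az²+Bz+C=0 with A=1.1001, B=0.1708, C=-0.0966;  B²−4AC=0.4543;  roots -0.3840, 0.2287;  negative root z = -0.3840
x = 0.1464, y = -0.0390

(0.1464, -0.0390, -0.3840)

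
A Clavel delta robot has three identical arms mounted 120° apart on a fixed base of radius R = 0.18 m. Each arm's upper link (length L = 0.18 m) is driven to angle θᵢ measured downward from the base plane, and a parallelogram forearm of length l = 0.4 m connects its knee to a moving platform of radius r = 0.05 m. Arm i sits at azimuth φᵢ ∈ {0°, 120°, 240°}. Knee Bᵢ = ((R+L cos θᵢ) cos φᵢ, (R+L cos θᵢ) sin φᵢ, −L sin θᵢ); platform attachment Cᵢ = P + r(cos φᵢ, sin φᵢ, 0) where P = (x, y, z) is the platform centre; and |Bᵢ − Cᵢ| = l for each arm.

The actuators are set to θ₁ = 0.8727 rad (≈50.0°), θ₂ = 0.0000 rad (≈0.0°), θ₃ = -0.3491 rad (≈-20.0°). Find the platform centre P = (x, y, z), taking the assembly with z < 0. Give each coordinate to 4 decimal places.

(-0.1322, -0.0297, -0.2657)

centre 1 = (0.2457·cos0.0°, 0.2457·sin0.0°, -0.1379) = (0.2457, 0.0000, -0.1379)
centre 2 = (0.3100·cos120.0°, 0.3100·sin120.0°, 0.0000) = (-0.1550, 0.2685, 0.0000)
arm 3 at φ=240.0°: (R−r)+L cos θ3 = 0.2991;  centre 3 = (-0.1496, -0.2591, 0.0616)
subtract pairs → two planes through P
plane₁₂: -0.8014x+0.5369y+0.2758z = 0.0167
Cramer: x(z) = -0.0192+0.4253z;  y(z) = 0.0025+0.1211z
into |P−centre ₁|² = l²: 1.1955z² + 0.0511z + -0.0708 = 0;  Δ = 0.3412;  z = -0.2657 or 0.2229 → z<0 root = -0.2657
x = -0.1322, y = -0.0297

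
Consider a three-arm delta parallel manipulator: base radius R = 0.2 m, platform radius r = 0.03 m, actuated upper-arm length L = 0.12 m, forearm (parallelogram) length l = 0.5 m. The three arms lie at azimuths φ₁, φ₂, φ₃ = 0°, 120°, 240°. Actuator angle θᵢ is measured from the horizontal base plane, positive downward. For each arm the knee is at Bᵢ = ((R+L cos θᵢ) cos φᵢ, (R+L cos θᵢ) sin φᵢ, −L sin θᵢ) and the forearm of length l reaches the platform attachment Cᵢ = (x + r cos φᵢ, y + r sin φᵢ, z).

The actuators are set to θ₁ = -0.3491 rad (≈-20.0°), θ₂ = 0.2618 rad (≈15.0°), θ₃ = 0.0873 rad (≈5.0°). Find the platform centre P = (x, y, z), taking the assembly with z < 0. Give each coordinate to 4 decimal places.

S1 = (0.2828·cos0.0°, 0.2828·sin0.0°, 0.0410) = (0.2828, 0.0000, 0.0410)
φ2=120.0°: virtual centre (-0.1430, 0.2476, -0.0311), radius l
arm 3 at φ=240.0°: e+L cos θ3 = 0.2895;  S3 = (-0.1448, -0.2508, -0.0105)
eliminate P² terms by subtracting sphere 1 from 2 and 3
linear system: -0.8514x+0.4952y = 0.0011−-0.1442z; -0.8551x+-0.5015y = 0.0023−-0.1030z
Cramer: x(z) = -0.0020-0.1450z;  y(z) = -0.0012+0.0419z
into |P−S₁|² = l²: 1.0228z² + 0.0004z + -0.1672 = 0;  Δ = 0.6842;  z = -0.4046 or 0.4042 → z<0 root = -0.4046
x = 0.0567, y = -0.0182

(0.0567, -0.0182, -0.4046)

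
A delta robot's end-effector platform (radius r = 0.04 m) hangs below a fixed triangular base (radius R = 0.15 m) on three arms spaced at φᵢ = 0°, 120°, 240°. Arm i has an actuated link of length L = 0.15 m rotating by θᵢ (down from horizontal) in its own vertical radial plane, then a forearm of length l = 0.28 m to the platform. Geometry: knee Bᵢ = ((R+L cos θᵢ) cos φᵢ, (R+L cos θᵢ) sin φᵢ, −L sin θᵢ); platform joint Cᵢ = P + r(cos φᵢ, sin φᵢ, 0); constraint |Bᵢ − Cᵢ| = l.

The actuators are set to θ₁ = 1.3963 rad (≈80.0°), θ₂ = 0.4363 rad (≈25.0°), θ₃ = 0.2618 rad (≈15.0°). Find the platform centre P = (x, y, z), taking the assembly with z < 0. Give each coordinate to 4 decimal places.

(-0.1320, -0.0138, -0.2274)

S1 = (0.1360·cos0.0°, 0.1360·sin0.0°, -0.1477) = (0.1360, 0.0000, -0.1477)
φ2=120.0°: virtual centre (-0.1230, 0.2130, -0.0634), radius l
S3 = (0.2549·cos240.0°, 0.2549·sin240.0°, -0.0388) = (-0.1274, -0.2207, -0.0388)
|S₂|²−|S₁|² = 0.0242;  |S₃|²−|S₁|² = 0.0261
linear system: -0.5180x+0.4260y = 0.0242−0.1687z; -0.5270x+-0.4415y = 0.0261−0.2178z
Cramer: x(z) = -0.0481+0.3690z;  y(z) = -0.0018+0.0528z
into |P−S₁|² = l²: 1.1390z² + 0.1593z + -0.0227 = 0;  Δ = 0.1286;  z = -0.2274 or 0.0875 → z<0 root = -0.2274
x = -0.1320, y = -0.0138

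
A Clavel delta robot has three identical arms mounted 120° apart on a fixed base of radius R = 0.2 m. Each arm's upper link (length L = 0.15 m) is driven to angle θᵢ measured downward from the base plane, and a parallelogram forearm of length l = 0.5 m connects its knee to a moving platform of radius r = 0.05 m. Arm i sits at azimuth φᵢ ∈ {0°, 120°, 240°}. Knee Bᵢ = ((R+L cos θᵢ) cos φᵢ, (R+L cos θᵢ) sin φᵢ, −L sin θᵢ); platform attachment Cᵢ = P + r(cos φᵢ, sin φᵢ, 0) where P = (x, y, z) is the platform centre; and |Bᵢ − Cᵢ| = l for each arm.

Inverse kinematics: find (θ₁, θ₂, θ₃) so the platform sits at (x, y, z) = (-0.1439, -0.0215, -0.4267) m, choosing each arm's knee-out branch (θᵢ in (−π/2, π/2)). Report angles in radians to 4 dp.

φ1=0.0° → target in arm frame (-0.1439, -0.0215)
  e−x'=0.2939;  (l²−L²−(e−x')²−y'²−z²)/2L = -0.1380
  √(A²+B²)=0.5181;  θ1 = -0.9676+1.8405 ≈ 0.8728
arm 2 (φ=120.0°): x'=0.0533, y'=0.1354
  e−x'=0.0967;  (l²−L²−(e−x')²−y'²−z²)/2L = 0.0592
  γ=atan2(-0.4267,0.0967)=-1.3480;  ψ=arccos(0.1353)=1.4351;  θ2=γ+ψ≈0.0871
φ3=240.0° → target in arm frame (0.0906, -0.1139)
  e−x'=0.0594;  (l²−L²−(e−x')²−y'²−z²)/2L = 0.0964
  γ=atan2(-0.4267,0.0594)=-1.4324;  ψ=arccos(0.2238)=1.3451;  θ3=γ+ψ≈-0.0873

θ₁ = 0.8728, θ₂ = 0.0871, θ₃ = -0.0873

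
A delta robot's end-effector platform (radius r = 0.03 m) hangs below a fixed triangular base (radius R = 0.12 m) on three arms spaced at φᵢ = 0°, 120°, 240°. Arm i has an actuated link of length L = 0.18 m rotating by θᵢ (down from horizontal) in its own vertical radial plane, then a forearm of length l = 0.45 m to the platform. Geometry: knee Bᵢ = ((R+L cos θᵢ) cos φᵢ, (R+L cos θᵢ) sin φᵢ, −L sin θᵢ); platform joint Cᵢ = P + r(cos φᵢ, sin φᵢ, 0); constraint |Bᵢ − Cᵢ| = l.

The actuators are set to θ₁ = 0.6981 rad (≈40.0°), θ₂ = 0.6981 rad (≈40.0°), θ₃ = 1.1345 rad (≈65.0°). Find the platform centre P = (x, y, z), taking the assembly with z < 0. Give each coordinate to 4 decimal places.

arm 1 at φ=0.0°: ρ1 = 0.2279;  centre 1 = (0.2279, 0.0000, -0.1157)
φ2=120.0°: virtual centre (-0.1139, 0.1974, -0.1157), radius l
centre 3 = (0.1661·cos240.0°, 0.1661·sin240.0°, -0.1631) = (-0.0830, -0.1438, -0.1631)
subtract pairs → two planes through P
linear system: -0.6837x+0.3947y = 0.0000−0.0000z; -0.6218x+-0.2876y = -0.0111−-0.0949z
det = 0.4421;  x = 0.0099+-0.0847z,  y = 0.0172+-0.1467z
sphere 1 gives Az²+Bz+C=0 with A=1.0287, B=0.2633, C=-0.1413;  B²−4AC=0.6508;  roots -0.5201, 0.2641;  negative root z = -0.5201
x = 0.0540, y = 0.0935

(0.0540, 0.0935, -0.5201)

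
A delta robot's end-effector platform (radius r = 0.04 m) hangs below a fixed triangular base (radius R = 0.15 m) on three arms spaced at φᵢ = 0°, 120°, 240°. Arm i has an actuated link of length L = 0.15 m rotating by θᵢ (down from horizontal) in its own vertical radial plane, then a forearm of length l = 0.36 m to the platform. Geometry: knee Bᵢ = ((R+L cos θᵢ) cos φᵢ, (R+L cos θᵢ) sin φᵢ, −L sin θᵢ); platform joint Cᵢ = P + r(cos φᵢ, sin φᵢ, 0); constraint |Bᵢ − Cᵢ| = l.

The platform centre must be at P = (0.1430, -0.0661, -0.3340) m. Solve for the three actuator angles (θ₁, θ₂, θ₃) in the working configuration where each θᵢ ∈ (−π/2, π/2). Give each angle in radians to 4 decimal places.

θ₁ = 0.0001, θ₂ = 1.2221, θ₃ = 0.7856

arm 1 (φ=0.0°): x'=0.1430, y'=-0.0661
  A cos θ + B sin θ = C:  -0.0330·cos θ + -0.3340·sin θ = -0.0330
  θ1 = atan2(B,A) + arccos(C/0.3356) = 0.0001
φ2=120.0° → target in arm frame (-0.1287, -0.0908)
  e−x'=0.2387;  (l²−L²−(e−x')²−y'²−z²)/2L = -0.2323
  γ=atan2(-0.3340,0.2387)=-0.9502;  ψ=arccos(-0.5659)=2.1723;  θ2=γ+ψ≈1.2221
arm 3 (φ=240.0°): x'=-0.0143, y'=0.1569
  A=0.1243, B=-0.3340, C=(l²−L²−A²−y'²−z²)/(2L)=-0.1484
  θ3 = atan2(B,A) + arccos(C/0.3564) = 0.7856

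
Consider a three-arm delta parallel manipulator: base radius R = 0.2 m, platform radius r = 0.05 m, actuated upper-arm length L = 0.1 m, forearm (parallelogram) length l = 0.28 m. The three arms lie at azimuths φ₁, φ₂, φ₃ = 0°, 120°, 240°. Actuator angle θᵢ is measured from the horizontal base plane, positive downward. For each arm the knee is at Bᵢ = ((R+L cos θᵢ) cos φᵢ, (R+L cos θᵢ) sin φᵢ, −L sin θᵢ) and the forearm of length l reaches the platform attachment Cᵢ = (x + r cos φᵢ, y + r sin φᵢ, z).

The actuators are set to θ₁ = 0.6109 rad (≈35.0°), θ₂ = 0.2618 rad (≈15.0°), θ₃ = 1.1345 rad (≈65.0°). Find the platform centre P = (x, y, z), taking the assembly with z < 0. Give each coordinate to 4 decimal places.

(0.0101, 0.0593, -0.2177)

O1 = (0.2319·cos0.0°, 0.2319·sin0.0°, -0.0574) = (0.2319, 0.0000, -0.0574)
φ2=120.0°: virtual centre (-0.1233, 0.2136, -0.0259), radius l
arm 3 at φ=240.0°: (R−r)+L cos θ3 = 0.1923;  O3 = (-0.0961, -0.1665, -0.0906)
eliminate P² terms by subtracting sphere 1 from 2 and 3
linear system: -0.7104x+0.4271y = 0.0044−0.0630z; -0.6561x+-0.3330y = -0.0119−-0.0665z
Cramer: x(z) = 0.0070-0.0144z;  y(z) = 0.0219-0.1714z
sphere 1 gives Az²+Bz+C=0 with A=1.0296, B=0.1137, C=-0.0240;  B²−4AC=0.1119;  roots -0.2177, 0.1073;  negative root z = -0.2177
x = 0.0101, y = 0.0593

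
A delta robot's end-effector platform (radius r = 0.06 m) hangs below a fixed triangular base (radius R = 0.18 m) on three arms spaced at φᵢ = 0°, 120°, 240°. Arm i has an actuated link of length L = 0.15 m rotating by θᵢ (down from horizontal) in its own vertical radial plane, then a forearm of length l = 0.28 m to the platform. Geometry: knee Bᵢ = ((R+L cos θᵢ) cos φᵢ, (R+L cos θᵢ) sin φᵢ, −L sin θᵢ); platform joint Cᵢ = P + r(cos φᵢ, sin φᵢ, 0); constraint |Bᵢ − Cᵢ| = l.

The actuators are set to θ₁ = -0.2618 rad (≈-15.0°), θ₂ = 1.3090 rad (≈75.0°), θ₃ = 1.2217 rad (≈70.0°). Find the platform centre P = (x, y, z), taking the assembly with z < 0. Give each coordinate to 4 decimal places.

(0.1471, -0.0114, -0.2149)

φ1=0.0°: virtual centre (0.2649, 0.0000, 0.0388), radius l
arm 2 at φ=120.0°: (R−r)+L cos θ2 = 0.1588;  centre 2 = (-0.0794, 0.1375, -0.1449)
centre 3 = (0.1713·cos240.0°, 0.1713·sin240.0°, -0.1410) = (-0.0857, -0.1484, -0.1410)
|centre ₂|²−|centre ₁|² = -0.0255;  |centre ₃|²−|centre ₁|² = -0.0225
[-0.6886 0.2751 -0.3674]·P = -0.0255;  [-0.7011 -0.2967 -0.3596]·P = -0.0225
det = 0.3972;  x = 0.0346+-0.5235z,  y = -0.0060+0.0252z
sphere 1 gives Az²+Bz+C=0 with A=1.2747, B=0.1632, C=-0.0238;  B²−4AC=0.1480;  roots -0.2149, 0.0869;  negative root z = -0.2149
x = 0.1471, y = -0.0114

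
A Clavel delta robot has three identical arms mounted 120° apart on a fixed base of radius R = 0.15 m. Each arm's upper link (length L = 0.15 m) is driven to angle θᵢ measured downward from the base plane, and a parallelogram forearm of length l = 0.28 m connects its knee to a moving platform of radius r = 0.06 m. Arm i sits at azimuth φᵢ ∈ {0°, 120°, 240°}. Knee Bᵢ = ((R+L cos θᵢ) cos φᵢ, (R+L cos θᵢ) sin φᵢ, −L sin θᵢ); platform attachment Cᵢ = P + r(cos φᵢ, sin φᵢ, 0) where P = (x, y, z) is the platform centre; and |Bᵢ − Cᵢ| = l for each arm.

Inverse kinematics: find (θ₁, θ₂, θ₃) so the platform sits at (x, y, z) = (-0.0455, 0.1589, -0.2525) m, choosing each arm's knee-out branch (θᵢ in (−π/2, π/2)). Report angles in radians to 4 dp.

θ₁ = 1.1344, θ₂ = -0.0875, θ₃ = 1.3966

rotate P by −φ1: (-0.0455, 0.1589, -0.2525)
  A=0.1355, B=-0.2525, C=(l²−L²−A²−y'²−z²)/(2L)=-0.1716
  √(A²+B²)=0.2866;  θ1 = -1.0783+2.2126 ≈ 1.1344
arm 2 (φ=120.0°): x'=0.1604, y'=-0.0400
  A cos θ + B sin θ = C:  -0.0704·cos θ + -0.2525·sin θ = -0.0480
  γ=atan2(-0.2525,-0.0704)=-1.8426;  ψ=arccos(-0.1833)=1.7551;  θ2=γ+ψ≈-0.0875
φ3=240.0° → target in arm frame (-0.1149, -0.1189)
  A=0.2049, B=-0.2525, C=(l²−L²−A²−y'²−z²)/(2L)=-0.2132
  θ3 = atan2(B,A) + arccos(C/0.3252) = 1.3966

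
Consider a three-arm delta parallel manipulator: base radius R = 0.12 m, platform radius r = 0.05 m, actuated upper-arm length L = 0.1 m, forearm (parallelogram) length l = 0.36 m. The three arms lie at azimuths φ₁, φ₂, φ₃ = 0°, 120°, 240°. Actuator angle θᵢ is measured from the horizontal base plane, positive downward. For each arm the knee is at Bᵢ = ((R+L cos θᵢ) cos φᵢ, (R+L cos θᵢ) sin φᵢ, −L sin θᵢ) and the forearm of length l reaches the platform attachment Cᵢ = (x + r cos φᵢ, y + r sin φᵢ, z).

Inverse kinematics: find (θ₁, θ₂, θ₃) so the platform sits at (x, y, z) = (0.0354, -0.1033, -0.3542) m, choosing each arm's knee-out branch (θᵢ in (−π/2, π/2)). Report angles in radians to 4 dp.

rotate P by −φ1: (0.0354, -0.1033, -0.3542)
  e−x'=0.0346;  (l²−L²−(e−x')²−y'²−z²)/2L = -0.0886
  θ1 = atan2(B,A) + arccos(C/0.3559) = 0.3491
rotate P by −φ2: (-0.1072, 0.0210, -0.3542)
  e−x'=0.1772;  (l²−L²−(e−x')²−y'²−z²)/2L = -0.1884
  θ2 = atan2(B,A) + arccos(C/0.3960) = 0.9596
rotate P by −φ3: (0.0718, 0.0823, -0.3542)
  A=-0.0018, B=-0.3542, C=(l²−L²−A²−y'²−z²)/(2L)=-0.0632
  γ=atan2(-0.3542,-0.0018)=-1.5758;  ψ=arccos(-0.1784)=1.7501;  θ3=γ+ψ≈0.1744

θ₁ = 0.3491, θ₂ = 0.9596, θ₃ = 0.1744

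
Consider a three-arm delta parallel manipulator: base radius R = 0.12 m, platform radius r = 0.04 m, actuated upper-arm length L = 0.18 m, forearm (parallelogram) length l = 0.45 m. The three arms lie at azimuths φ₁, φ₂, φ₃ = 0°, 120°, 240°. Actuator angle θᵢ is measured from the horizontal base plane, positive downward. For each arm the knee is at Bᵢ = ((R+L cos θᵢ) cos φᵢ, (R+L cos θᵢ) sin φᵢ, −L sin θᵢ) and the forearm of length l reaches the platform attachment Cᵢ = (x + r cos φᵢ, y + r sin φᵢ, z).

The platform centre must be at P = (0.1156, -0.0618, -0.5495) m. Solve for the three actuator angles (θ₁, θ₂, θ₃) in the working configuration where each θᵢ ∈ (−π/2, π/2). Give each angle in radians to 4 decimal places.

θ₁ = 0.6979, θ₂ = 1.3089, θ₃ = 1.0470

arm 1 (φ=0.0°): x'=0.1156, y'=-0.0618
  e−x'=-0.0356;  (l²−L²−(e−x')²−y'²−z²)/2L = -0.3804
  √(A²+B²)=0.5507;  θ1 = -1.6355+2.3334 ≈ 0.6979
rotate P by −φ2: (-0.1113, -0.0692, -0.5495)
  A=0.1913, B=-0.5495, C=(l²−L²−A²−y'²−z²)/(2L)=-0.4812
  √(A²+B²)=0.5819;  θ2 = -1.2358+2.5447 ≈ 1.3089
arm 3 (φ=240.0°): x'=-0.0043, y'=0.1310
  A=0.0843, B=-0.5495, C=(l²−L²−A²−y'²−z²)/(2L)=-0.4337
  √(A²+B²)=0.5559;  θ3 = -1.4186+2.4656 ≈ 1.0470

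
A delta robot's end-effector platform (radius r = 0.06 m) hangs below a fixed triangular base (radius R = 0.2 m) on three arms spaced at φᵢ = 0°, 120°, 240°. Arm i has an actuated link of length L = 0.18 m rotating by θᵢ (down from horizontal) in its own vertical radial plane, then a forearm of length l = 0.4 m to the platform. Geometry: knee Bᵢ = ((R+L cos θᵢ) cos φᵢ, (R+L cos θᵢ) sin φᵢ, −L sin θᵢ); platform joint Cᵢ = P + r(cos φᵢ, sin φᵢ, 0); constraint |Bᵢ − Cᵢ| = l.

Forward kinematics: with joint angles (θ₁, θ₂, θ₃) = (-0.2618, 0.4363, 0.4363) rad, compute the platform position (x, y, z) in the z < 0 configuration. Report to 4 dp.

O1 = (0.3139·cos0.0°, 0.3139·sin0.0°, 0.0466) = (0.3139, 0.0000, 0.0466)
arm 2 at φ=120.0°: ρ2 = 0.3031;  O2 = (-0.1516, 0.2625, -0.0761)
arm 3 at φ=240.0°: ρ3 = 0.3031;  O3 = (-0.1516, -0.2625, -0.0761)
subtract pairs → two planes through P
plane₁₂: -0.9309x+0.5251y+-0.2453z = -0.0030
det = 0.9775;  x = 0.0032+-0.2635z,  y = 0.0000+0.0000z
into |P−O₁|² = l²: 1.0694z² + 0.0705z + -0.0613 = 0;  Δ = 0.2673;  z = -0.2747 or 0.2088 → z<0 root = -0.2747
x = 0.0756, y = 0.0000

(0.0756, 0.0000, -0.2747)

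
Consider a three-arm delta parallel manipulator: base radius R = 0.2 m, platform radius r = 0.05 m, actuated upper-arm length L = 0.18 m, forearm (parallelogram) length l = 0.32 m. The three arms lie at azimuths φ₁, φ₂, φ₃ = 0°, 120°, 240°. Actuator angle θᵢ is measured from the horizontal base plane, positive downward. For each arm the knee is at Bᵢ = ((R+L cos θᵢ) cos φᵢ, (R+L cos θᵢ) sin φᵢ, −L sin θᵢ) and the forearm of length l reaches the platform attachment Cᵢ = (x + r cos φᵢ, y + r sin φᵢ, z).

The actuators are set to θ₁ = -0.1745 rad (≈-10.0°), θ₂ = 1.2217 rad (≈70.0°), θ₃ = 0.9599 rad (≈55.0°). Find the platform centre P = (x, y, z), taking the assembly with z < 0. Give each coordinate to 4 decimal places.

arm 1 at φ=0.0°: ρ1 = 0.3273;  O1 = (0.3273, 0.0000, 0.0313)
φ2=120.0°: virtual centre (-0.1058, 0.1832, -0.1691), radius l
O3 = (0.2532·cos240.0°, 0.2532·sin240.0°, -0.1474) = (-0.1266, -0.2193, -0.1474)
eliminate P² terms by subtracting sphere 1 from 2 and 3
plane₁₂: -0.8661x+0.3664y+-0.4008z = -0.0347
det = 0.7126;  x = 0.0328+-0.4305z,  y = -0.0172+0.0762z
quadratic in z: (1.1911)z²+(0.1884)z+(-0.0144)=0, √Δ=0.3227 → z ∈ {-0.2146, 0.0564}; z = -0.2146 (taking z<0)
x = 0.1252, y = -0.0336

(0.1252, -0.0336, -0.2146)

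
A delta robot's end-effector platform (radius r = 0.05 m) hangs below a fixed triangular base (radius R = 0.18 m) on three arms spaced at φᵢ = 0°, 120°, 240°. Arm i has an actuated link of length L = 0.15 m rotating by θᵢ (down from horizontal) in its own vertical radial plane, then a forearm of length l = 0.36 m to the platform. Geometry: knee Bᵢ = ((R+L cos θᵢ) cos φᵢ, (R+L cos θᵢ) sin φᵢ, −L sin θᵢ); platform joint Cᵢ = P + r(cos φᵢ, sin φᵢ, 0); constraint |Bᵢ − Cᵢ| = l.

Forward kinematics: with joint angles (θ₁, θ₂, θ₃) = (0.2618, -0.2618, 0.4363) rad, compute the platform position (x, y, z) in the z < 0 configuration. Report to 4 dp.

(-0.0140, 0.0561, -0.2462)

arm 1 at φ=0.0°: ρ1 = 0.2749;  S1 = (0.2749, 0.0000, -0.0388)
arm 2 at φ=120.0°: ρ2 = 0.2749;  S2 = (-0.1374, 0.2381, 0.0388)
arm 3 at φ=240.0°: ρ3 = 0.2659;  S3 = (-0.1330, -0.2303, -0.0634)
eliminate P² terms by subtracting sphere 1 from 2 and 3
plane₁₂: -0.8247x+0.4761y+0.1553z = 0.0000
det = 0.7683;  x = 0.0014+0.0627z,  y = 0.0025+-0.2176z
into |P−S₁|² = l²: 1.0513z² + 0.0423z + -0.0533 = 0;  Δ = 0.2260;  z = -0.2462 or 0.2060 → z<0 root = -0.2462
x = -0.0140, y = 0.0561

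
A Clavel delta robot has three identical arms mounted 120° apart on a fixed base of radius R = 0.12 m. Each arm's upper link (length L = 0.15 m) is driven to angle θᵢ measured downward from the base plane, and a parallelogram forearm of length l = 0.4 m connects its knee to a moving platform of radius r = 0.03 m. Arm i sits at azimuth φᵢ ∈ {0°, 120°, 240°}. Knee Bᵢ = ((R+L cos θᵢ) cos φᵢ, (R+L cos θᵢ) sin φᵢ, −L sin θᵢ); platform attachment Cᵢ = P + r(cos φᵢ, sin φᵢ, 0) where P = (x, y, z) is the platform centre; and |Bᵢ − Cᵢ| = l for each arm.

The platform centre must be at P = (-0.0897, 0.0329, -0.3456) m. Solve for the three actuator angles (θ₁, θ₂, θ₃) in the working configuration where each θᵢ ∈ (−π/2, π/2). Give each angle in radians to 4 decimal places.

rotate P by −φ1: (-0.0897, 0.0329, -0.3456)
  A cos θ + B sin θ = C:  0.1797·cos θ + -0.3456·sin θ = -0.0510
  √(A²+B²)=0.3895;  θ1 = -1.0913+1.7022 ≈ 0.6109
φ2=120.0° → target in arm frame (0.0733, 0.0612)
  e−x'=0.0167;  (l²−L²−(e−x')²−y'²−z²)/2L = 0.0468
  γ=atan2(-0.3456,0.0167)=-1.5226;  ψ=arccos(0.1352)=1.4352;  θ2=γ+ψ≈-0.0875
arm 3 (φ=240.0°): x'=0.0164, y'=-0.0941
  e−x'=0.0736;  (l²−L²−(e−x')²−y'²−z²)/2L = 0.0126
  √(A²+B²)=0.3534;  θ3 = -1.3609+1.5352 ≈ 0.1743

θ₁ = 0.6109, θ₂ = -0.0875, θ₃ = 0.1743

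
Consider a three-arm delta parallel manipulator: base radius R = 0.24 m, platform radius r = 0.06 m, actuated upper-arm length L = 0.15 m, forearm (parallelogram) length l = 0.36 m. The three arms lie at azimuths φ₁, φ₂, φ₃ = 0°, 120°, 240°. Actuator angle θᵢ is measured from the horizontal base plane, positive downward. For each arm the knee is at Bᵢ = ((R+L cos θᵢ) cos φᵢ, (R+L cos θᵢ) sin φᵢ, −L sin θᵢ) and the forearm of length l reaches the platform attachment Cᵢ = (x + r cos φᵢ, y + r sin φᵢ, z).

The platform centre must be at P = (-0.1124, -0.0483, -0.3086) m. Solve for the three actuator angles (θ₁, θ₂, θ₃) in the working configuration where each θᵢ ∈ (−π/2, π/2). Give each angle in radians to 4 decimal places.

θ₁ = 1.3965, θ₂ = 0.7854, θ₃ = 0.2618

arm 1 (φ=0.0°): x'=-0.1124, y'=-0.0483
  A=0.2924, B=-0.3086, C=(l²−L²−A²−y'²−z²)/(2L)=-0.2532
  θ1 = atan2(B,A) + arccos(C/0.4251) = 1.3965
arm 2 (φ=120.0°): x'=0.0144, y'=0.1215
  A cos θ + B sin θ = C:  0.1656·cos θ + -0.3086·sin θ = -0.1011
  γ=atan2(-0.3086,0.1656)=-1.0782;  ψ=arccos(-0.2886)=1.8636;  θ2=γ+ψ≈0.7854
rotate P by −φ3: (0.0980, -0.0732, -0.3086)
  A=0.0820, B=-0.3086, C=(l²−L²−A²−y'²−z²)/(2L)=-0.0007
  √(A²+B²)=0.3193;  θ3 = -1.3112+1.5730 ≈ 0.2618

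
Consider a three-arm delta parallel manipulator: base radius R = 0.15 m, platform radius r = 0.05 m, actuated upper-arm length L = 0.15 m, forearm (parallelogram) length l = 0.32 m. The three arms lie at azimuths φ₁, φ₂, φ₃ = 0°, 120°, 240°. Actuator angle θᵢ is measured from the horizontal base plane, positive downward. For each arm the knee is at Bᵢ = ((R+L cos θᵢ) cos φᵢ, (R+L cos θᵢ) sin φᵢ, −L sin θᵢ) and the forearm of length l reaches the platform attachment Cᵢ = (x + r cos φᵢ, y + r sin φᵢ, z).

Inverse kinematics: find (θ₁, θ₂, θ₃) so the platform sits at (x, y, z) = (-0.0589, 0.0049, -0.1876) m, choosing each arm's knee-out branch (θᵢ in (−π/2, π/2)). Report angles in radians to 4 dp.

θ₁ = 0.4361, θ₂ = -0.3493, θ₃ = -0.2621

arm 1 (φ=0.0°): x'=-0.0589, y'=0.0049
  A=0.1589, B=-0.1876, C=(l²−L²−A²−y'²−z²)/(2L)=0.0648
  θ1 = atan2(B,A) + arccos(C/0.2459) = 0.4361
rotate P by −φ2: (0.0337, 0.0486, -0.1876)
  e−x'=0.0663;  (l²−L²−(e−x')²−y'²−z²)/2L = 0.1265
  θ2 = atan2(B,A) + arccos(C/0.1990) = -0.3493
arm 3 (φ=240.0°): x'=0.0252, y'=-0.0535
  e−x'=0.0748;  (l²−L²−(e−x')²−y'²−z²)/2L = 0.1208
  θ3 = atan2(B,A) + arccos(C/0.2020) = -0.2621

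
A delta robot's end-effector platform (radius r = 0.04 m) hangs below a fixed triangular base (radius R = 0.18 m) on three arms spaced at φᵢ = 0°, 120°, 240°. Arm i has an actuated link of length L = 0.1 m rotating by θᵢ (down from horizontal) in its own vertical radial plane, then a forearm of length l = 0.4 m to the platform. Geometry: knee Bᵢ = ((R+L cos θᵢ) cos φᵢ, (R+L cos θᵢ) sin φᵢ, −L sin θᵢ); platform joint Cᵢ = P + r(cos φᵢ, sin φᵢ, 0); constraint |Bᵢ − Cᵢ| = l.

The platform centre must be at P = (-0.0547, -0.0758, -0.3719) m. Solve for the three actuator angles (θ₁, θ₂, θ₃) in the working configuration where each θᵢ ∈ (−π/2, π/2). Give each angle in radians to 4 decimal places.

θ₁ = 0.8729, θ₂ = 0.7853, θ₃ = 0.0001

φ1=0.0° → target in arm frame (-0.0547, -0.0758)
  e−x'=0.1947;  (l²−L²−(e−x')²−y'²−z²)/2L = -0.1598
  γ=atan2(-0.3719,0.1947)=-1.0885;  ψ=arccos(-0.3807)=1.9614;  θ1=γ+ψ≈0.8729
rotate P by −φ2: (-0.0383, 0.0853, -0.3719)
  e−x'=0.1783;  (l²−L²−(e−x')²−y'²−z²)/2L = -0.1368
  γ=atan2(-0.3719,0.1783)=-1.1238;  ψ=arccos(-0.3318)=1.9090;  θ2=γ+ψ≈0.7853
φ3=240.0° → target in arm frame (0.0930, -0.0095)
  A cos θ + B sin θ = C:  0.0470·cos θ + -0.3719·sin θ = 0.0470
  θ3 = atan2(B,A) + arccos(C/0.3749) = 0.0001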